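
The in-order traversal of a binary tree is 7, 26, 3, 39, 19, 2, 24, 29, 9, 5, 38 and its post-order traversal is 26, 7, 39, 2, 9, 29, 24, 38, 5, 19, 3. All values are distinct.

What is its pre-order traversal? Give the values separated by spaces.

3 7 26 19 39 5 24 2 29 9 38

The last element of post-order is the root; it splits in-order into left and right subtrees.
Root 3: left subtree has 2 nodes {7, 26}, right has 8 {39, 19, 2, 24, 29, 9, 5, 38}.
  Root 7: left subtree has 0 nodes { }, right has 1 {26}.
  Root 19: left subtree has 1 node {39}, right has 6 {2, 24, 29, 9, 5, 38}.
    Root 5: left subtree has 4 nodes {2, 24, 29, 9}, right has 1 {38}.
      Root 24: left subtree has 1 node {2}, right has 2 {29, 9}.
        Root 29: left subtree has 0 nodes { }, right has 1 {9}.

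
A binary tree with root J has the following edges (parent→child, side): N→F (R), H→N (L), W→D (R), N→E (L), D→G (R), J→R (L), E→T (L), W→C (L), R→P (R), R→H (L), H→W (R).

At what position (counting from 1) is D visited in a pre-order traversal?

10

Pre-order visits the node, then its left subtree, then its right subtree.
Visit J.
At J: go left to R.
  Visit R.
  At R: go left to H.
    Visit H.
    At H: go left to N.
      Visit N.
      At N: go left to E.
        Visit E.
        At E: go left to T.
          T is a leaf — visit T.
        At E: no right child.
      At N: go right to F.
        F is a leaf — visit F.
    At H: go right to W.
      Visit W.
      At W: go left to C.
        C is a leaf — visit C.
      At W: go right to D.
        Visit D.
        At D: no left child.
        At D: go right to G.
          G is a leaf — visit G.
  At R: go right to P.
    P is a leaf — visit P.
At J: no right child.
Full pre-order sequence: J, R, H, N, E, T, F, W, C, D, G, P.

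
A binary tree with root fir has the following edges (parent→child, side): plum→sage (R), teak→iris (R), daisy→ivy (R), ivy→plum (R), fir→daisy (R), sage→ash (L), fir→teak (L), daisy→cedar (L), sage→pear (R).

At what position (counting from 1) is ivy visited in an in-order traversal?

6

In-order visits the left subtree, then the node, then the right subtree.
At fir: go left to teak.
  At teak: no left child.
  Visit teak.
  At teak: go right to iris.
    iris is a leaf — visit iris.
Visit fir.
At fir: go right to daisy.
  At daisy: go left to cedar.
    cedar is a leaf — visit cedar.
  Visit daisy.
  At daisy: go right to ivy.
    At ivy: no left child.
    Visit ivy.
    At ivy: go right to plum.
      At plum: no left child.
      Visit plum.
      At plum: go right to sage.
        At sage: go left to ash.
          ash is a leaf — visit ash.
        Visit sage.
        At sage: go right to pear.
          pear is a leaf — visit pear.
Full in-order sequence: teak, iris, fir, cedar, daisy, ivy, plum, ash, sage, pear.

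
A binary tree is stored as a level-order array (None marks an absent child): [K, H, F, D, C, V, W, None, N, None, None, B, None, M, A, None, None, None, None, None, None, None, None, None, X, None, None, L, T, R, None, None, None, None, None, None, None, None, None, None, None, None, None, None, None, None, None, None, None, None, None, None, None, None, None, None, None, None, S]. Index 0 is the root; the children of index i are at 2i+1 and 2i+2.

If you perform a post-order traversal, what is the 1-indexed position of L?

Post-order visits the left subtree, then the right subtree, then the node.
At K: go left to H.
  At H: go left to D.
    At D: no left child.
    At D: go right to N.
      N is a leaf — visit N.
    Visit D.
  At H: go right to C.
    C is a leaf — visit C.
  Visit H.
At K: go right to F.
  At F: go left to V.
    At V: go left to B.
      At B: no left child.
      At B: go right to X.
        X is a leaf — visit X.
      Visit B.
    At V: no right child.
    Visit V.
  At F: go right to W.
    At W: go left to M.
      At M: go left to L.
        L is a leaf — visit L.
      At M: go right to T.
        At T: no left child.
        At T: go right to S.
          S is a leaf — visit S.
        Visit T.
      Visit M.
    At W: go right to A.
      At A: go left to R.
        R is a leaf — visit R.
      At A: no right child.
      Visit A.
    Visit W.
  Visit F.
Visit K.
Full post-order sequence: N, D, C, H, X, B, V, L, S, T, M, R, A, W, F, K.

8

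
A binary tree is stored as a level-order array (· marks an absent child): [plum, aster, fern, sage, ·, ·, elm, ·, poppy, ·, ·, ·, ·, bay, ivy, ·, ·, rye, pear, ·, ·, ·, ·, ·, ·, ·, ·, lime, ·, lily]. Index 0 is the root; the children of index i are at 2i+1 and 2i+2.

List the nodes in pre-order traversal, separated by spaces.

Pre-order visits the node, then its left subtree, then its right subtree.
Visit plum.
At plum: go left to aster.
  Visit aster.
  At aster: go left to sage.
    Visit sage.
    At sage: no left child.
    At sage: go right to poppy.
      Visit poppy.
      At poppy: go left to rye.
        rye is a leaf — visit rye.
      At poppy: go right to pear.
        pear is a leaf — visit pear.
  At aster: no right child.
At plum: go right to fern.
  Visit fern.
  At fern: no left child.
  At fern: go right to elm.
    Visit elm.
    At elm: go left to bay.
      Visit bay.
      At bay: go left to lime.
        lime is a leaf — visit lime.
      At bay: no right child.
    At elm: go right to ivy.
      Visit ivy.
      At ivy: go left to lily.
        lily is a leaf — visit lily.
      At ivy: no right child.

plum aster sage poppy rye pear fern elm bay lime ivy lily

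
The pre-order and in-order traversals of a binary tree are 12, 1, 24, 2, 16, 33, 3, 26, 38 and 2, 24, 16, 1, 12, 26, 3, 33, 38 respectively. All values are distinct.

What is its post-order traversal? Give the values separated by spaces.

The first element of pre-order is the root; it splits in-order into left and right subtrees.
Root 12: left subtree has 4 nodes {2, 24, 16, 1}, right has 4 {26, 3, 33, 38}.
  Root 1: left subtree has 3 nodes {2, 24, 16}, right has 0 { }.
    Root 24: left subtree has 1 node {2}, right has 1 {16}.
  Root 33: left subtree has 2 nodes {26, 3}, right has 1 {38}.
    Root 3: left subtree has 1 node {26}, right has 0 { }.

2 16 24 1 26 3 38 33 12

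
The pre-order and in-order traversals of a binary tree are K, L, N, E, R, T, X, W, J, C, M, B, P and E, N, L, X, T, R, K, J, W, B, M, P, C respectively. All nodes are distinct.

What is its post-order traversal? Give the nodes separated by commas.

The first element of pre-order is the root; it splits in-order into left and right subtrees.
Root K: left subtree has 6 nodes {E, N, L, X, T, R}, right has 6 {J, W, B, M, P, C}.
  Root L: left subtree has 2 nodes {E, N}, right has 3 {X, T, R}.
    Root N: left subtree has 1 node {E}, right has 0 { }.
    Root R: left subtree has 2 nodes {X, T}, right has 0 { }.
      Root T: left subtree has 1 node {X}, right has 0 { }.
  Root W: left subtree has 1 node {J}, right has 4 {B, M, P, C}.
    Root C: left subtree has 3 nodes {B, M, P}, right has 0 { }.
      Root M: left subtree has 1 node {B}, right has 1 {P}.

E, N, X, T, R, L, J, B, P, M, C, W, K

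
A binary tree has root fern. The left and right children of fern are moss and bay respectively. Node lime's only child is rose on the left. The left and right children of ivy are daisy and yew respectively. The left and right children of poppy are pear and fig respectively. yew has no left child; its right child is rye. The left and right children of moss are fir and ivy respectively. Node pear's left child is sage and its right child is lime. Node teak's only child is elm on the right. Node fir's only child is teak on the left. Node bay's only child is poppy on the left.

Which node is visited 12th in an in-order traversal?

In-order visits the left subtree, then the node, then the right subtree.
At fern: go left to moss.
  At moss: go left to fir.
    At fir: go left to teak.
      At teak: no left child.
      Visit teak.
      At teak: go right to elm.
        elm is a leaf — visit elm.
    Visit fir.
    At fir: no right child.
  Visit moss.
  At moss: go right to ivy.
    At ivy: go left to daisy.
      daisy is a leaf — visit daisy.
    Visit ivy.
    At ivy: go right to yew.
      At yew: no left child.
      Visit yew.
      At yew: go right to rye.
        rye is a leaf — visit rye.
Visit fern.
At fern: go right to bay.
  At bay: go left to poppy.
    At poppy: go left to pear.
      At pear: go left to sage.
        sage is a leaf — visit sage.
      Visit pear.
      At pear: go right to lime.
        At lime: go left to rose.
          rose is a leaf — visit rose.
        Visit lime.
        At lime: no right child.
    Visit poppy.
    At poppy: go right to fig.
      fig is a leaf — visit fig.
  Visit bay.
  At bay: no right child.
Full in-order sequence: teak, elm, fir, moss, daisy, ivy, yew, rye, fern, sage, pear, rose, lime, poppy, fig, bay.

rose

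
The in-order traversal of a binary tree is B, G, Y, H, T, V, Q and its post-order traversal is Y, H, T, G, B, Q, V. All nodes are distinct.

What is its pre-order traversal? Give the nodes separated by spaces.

V B G T H Y Q

The last element of post-order is the root; it splits in-order into left and right subtrees.
Root V: left subtree has 5 nodes {B, G, Y, H, T}, right has 1 {Q}.
  Root B: left subtree has 0 nodes { }, right has 4 {G, Y, H, T}.
    Root G: left subtree has 0 nodes { }, right has 3 {Y, H, T}.
      Root T: left subtree has 2 nodes {Y, H}, right has 0 { }.
        Root H: left subtree has 1 node {Y}, right has 0 { }.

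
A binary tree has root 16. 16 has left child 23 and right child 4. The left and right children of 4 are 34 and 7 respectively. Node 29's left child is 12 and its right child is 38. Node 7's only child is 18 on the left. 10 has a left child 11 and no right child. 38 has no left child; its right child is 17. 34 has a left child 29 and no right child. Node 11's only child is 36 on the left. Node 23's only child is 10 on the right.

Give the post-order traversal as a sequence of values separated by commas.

36, 11, 10, 23, 12, 17, 38, 29, 34, 18, 7, 4, 16

Post-order visits the left subtree, then the right subtree, then the node.
At 16: go left to 23.
  At 23: no left child.
  At 23: go right to 10.
    At 10: go left to 11.
      At 11: go left to 36.
        36 is a leaf — visit 36.
      At 11: no right child.
      Visit 11.
    At 10: no right child.
    Visit 10.
  Visit 23.
At 16: go right to 4.
  At 4: go left to 34.
    At 34: go left to 29.
      At 29: go left to 12.
        12 is a leaf — visit 12.
      At 29: go right to 38.
        At 38: no left child.
        At 38: go right to 17.
          17 is a leaf — visit 17.
        Visit 38.
      Visit 29.
    At 34: no right child.
    Visit 34.
  At 4: go right to 7.
    At 7: go left to 18.
      18 is a leaf — visit 18.
    At 7: no right child.
    Visit 7.
  Visit 4.
Visit 16.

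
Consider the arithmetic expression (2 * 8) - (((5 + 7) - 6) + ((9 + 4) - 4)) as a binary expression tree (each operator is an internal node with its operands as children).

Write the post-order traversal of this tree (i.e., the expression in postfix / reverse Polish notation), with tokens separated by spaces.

2 8 * 5 7 + 6 - 9 4 + 4 - + -

Post-order on an expression tree gives postfix notation: for each operator, emit left operand, right operand, then the operator.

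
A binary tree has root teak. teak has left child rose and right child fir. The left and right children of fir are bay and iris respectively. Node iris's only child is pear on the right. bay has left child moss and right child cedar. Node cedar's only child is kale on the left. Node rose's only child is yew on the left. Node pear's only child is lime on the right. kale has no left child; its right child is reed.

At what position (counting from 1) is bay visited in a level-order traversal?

5

Level-order visits nodes level by level from the root, left to right within each level.
Level 0: teak
Level 1: rose, fir
Level 2: yew, bay, iris
Level 3: moss, cedar, pear
Level 4: kale, lime
Level 5: reed
Full level-order sequence: teak, rose, fir, yew, bay, iris, moss, cedar, pear, kale, lime, reed.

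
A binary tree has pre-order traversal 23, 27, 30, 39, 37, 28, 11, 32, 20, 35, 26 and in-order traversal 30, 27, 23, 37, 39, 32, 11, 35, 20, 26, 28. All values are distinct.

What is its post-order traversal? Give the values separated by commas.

30, 27, 37, 32, 35, 26, 20, 11, 28, 39, 23

The first element of pre-order is the root; it splits in-order into left and right subtrees.
Root 23: left subtree has 2 nodes {30, 27}, right has 8 {37, 39, 32, 11, 35, 20, 26, 28}.
  Root 27: left subtree has 1 node {30}, right has 0 { }.
  Root 39: left subtree has 1 node {37}, right has 6 {32, 11, 35, 20, 26, 28}.
    Root 28: left subtree has 5 nodes {32, 11, 35, 20, 26}, right has 0 { }.
      Root 11: left subtree has 1 node {32}, right has 3 {35, 20, 26}.
        Root 20: left subtree has 1 node {35}, right has 1 {26}.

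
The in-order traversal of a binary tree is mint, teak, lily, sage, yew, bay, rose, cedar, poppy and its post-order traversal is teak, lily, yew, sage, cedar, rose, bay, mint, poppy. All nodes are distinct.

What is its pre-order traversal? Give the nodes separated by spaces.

The last element of post-order is the root; it splits in-order into left and right subtrees.
Root poppy: left subtree has 8 nodes {mint, teak, lily, sage, yew, bay, rose, cedar}, right has 0 { }.
  Root mint: left subtree has 0 nodes { }, right has 7 {teak, lily, sage, yew, bay, rose, cedar}.
    Root bay: left subtree has 4 nodes {teak, lily, sage, yew}, right has 2 {rose, cedar}.
      Root sage: left subtree has 2 nodes {teak, lily}, right has 1 {yew}.
        Root lily: left subtree has 1 node {teak}, right has 0 { }.
      Root rose: left subtree has 0 nodes { }, right has 1 {cedar}.

poppy mint bay sage lily teak yew rose cedar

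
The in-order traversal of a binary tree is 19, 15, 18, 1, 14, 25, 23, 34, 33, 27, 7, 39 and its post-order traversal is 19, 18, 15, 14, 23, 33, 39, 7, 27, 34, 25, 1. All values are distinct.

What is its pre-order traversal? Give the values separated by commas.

The last element of post-order is the root; it splits in-order into left and right subtrees.
Root 1: left subtree has 3 nodes {19, 15, 18}, right has 8 {14, 25, 23, 34, 33, 27, 7, 39}.
  Root 15: left subtree has 1 node {19}, right has 1 {18}.
  Root 25: left subtree has 1 node {14}, right has 6 {23, 34, 33, 27, 7, 39}.
    Root 34: left subtree has 1 node {23}, right has 4 {33, 27, 7, 39}.
      Root 27: left subtree has 1 node {33}, right has 2 {7, 39}.
        Root 7: left subtree has 0 nodes { }, right has 1 {39}.

1, 15, 19, 18, 25, 14, 34, 23, 27, 33, 7, 39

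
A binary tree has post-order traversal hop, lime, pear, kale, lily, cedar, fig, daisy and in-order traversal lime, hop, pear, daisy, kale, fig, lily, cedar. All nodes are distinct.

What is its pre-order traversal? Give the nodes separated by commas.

daisy, pear, lime, hop, fig, kale, cedar, lily

The last element of post-order is the root; it splits in-order into left and right subtrees.
Root daisy: left subtree has 3 nodes {lime, hop, pear}, right has 4 {kale, fig, lily, cedar}.
  Root pear: left subtree has 2 nodes {lime, hop}, right has 0 { }.
    Root lime: left subtree has 0 nodes { }, right has 1 {hop}.
  Root fig: left subtree has 1 node {kale}, right has 2 {lily, cedar}.
    Root cedar: left subtree has 1 node {lily}, right has 0 { }.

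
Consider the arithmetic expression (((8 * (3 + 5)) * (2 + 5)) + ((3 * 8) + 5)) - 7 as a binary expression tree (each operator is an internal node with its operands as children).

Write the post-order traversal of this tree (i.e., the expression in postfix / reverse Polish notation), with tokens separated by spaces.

8 3 5 + * 2 5 + * 3 8 * 5 + + 7 -

Post-order on an expression tree gives postfix notation: for each operator, emit left operand, right operand, then the operator.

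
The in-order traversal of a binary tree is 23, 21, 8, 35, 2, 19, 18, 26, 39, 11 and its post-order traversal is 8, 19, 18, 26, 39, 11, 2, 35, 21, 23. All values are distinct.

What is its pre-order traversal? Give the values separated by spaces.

The last element of post-order is the root; it splits in-order into left and right subtrees.
Root 23: left subtree has 0 nodes { }, right has 9 {21, 8, 35, 2, 19, 18, 26, 39, 11}.
  Root 21: left subtree has 0 nodes { }, right has 8 {8, 35, 2, 19, 18, 26, 39, 11}.
    Root 35: left subtree has 1 node {8}, right has 6 {2, 19, 18, 26, 39, 11}.
      Root 2: left subtree has 0 nodes { }, right has 5 {19, 18, 26, 39, 11}.
        Root 11: left subtree has 4 nodes {19, 18, 26, 39}, right has 0 { }.
          Root 39: left subtree has 3 nodes {19, 18, 26}, right has 0 { }.
            Root 26: left subtree has 2 nodes {19, 18}, right has 0 { }.
              Root 18: left subtree has 1 node {19}, right has 0 { }.

23 21 35 8 2 11 39 26 18 19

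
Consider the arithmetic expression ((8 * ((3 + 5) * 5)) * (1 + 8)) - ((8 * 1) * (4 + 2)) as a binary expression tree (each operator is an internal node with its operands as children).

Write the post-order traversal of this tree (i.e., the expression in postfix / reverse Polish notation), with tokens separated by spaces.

8 3 5 + 5 * * 1 8 + * 8 1 * 4 2 + * -

Post-order on an expression tree gives postfix notation: for each operator, emit left operand, right operand, then the operator.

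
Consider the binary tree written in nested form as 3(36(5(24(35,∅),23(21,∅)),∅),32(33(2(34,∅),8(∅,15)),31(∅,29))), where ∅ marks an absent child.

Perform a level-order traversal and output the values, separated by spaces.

3 36 32 5 33 31 24 23 2 8 29 35 21 34 15

Level-order visits nodes level by level from the root, left to right within each level.
Level 0: 3
Level 1: 36, 32
Level 2: 5, 33, 31
Level 3: 24, 23, 2, 8, 29
Level 4: 35, 21, 34, 15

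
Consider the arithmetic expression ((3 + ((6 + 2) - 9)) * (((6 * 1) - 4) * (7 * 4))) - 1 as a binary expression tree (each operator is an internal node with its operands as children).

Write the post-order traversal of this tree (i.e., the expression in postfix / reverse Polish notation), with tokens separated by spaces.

Post-order on an expression tree gives postfix notation: for each operator, emit left operand, right operand, then the operator.

3 6 2 + 9 - + 6 1 * 4 - 7 4 * * * 1 -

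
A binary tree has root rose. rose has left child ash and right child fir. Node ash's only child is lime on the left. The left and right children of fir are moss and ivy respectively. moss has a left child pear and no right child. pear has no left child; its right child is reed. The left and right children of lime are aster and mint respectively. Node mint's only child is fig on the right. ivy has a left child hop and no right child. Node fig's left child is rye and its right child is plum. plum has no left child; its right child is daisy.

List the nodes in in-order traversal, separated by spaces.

aster lime mint rye fig plum daisy ash rose pear reed moss fir hop ivy

In-order visits the left subtree, then the node, then the right subtree.
At rose: go left to ash.
  At ash: go left to lime.
    At lime: go left to aster.
      aster is a leaf — visit aster.
    Visit lime.
    At lime: go right to mint.
      At mint: no left child.
      Visit mint.
      At mint: go right to fig.
        At fig: go left to rye.
          rye is a leaf — visit rye.
        Visit fig.
        At fig: go right to plum.
          At plum: no left child.
          Visit plum.
          At plum: go right to daisy.
            daisy is a leaf — visit daisy.
  Visit ash.
  At ash: no right child.
Visit rose.
At rose: go right to fir.
  At fir: go left to moss.
    At moss: go left to pear.
      At pear: no left child.
      Visit pear.
      At pear: go right to reed.
        reed is a leaf — visit reed.
    Visit moss.
    At moss: no right child.
  Visit fir.
  At fir: go right to ivy.
    At ivy: go left to hop.
      hop is a leaf — visit hop.
    Visit ivy.
    At ivy: no right child.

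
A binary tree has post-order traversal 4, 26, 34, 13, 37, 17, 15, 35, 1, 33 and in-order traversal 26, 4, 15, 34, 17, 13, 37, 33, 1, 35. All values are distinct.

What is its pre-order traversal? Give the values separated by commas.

33, 15, 26, 4, 17, 34, 37, 13, 1, 35

The last element of post-order is the root; it splits in-order into left and right subtrees.
Root 33: left subtree has 7 nodes {26, 4, 15, 34, 17, 13, 37}, right has 2 {1, 35}.
  Root 15: left subtree has 2 nodes {26, 4}, right has 4 {34, 17, 13, 37}.
    Root 26: left subtree has 0 nodes { }, right has 1 {4}.
    Root 17: left subtree has 1 node {34}, right has 2 {13, 37}.
      Root 37: left subtree has 1 node {13}, right has 0 { }.
  Root 1: left subtree has 0 nodes { }, right has 1 {35}.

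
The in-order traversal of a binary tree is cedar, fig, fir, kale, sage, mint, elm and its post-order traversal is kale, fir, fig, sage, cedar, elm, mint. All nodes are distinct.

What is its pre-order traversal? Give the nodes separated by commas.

mint, cedar, sage, fig, fir, kale, elm

The last element of post-order is the root; it splits in-order into left and right subtrees.
Root mint: left subtree has 5 nodes {cedar, fig, fir, kale, sage}, right has 1 {elm}.
  Root cedar: left subtree has 0 nodes { }, right has 4 {fig, fir, kale, sage}.
    Root sage: left subtree has 3 nodes {fig, fir, kale}, right has 0 { }.
      Root fig: left subtree has 0 nodes { }, right has 2 {fir, kale}.
        Root fir: left subtree has 0 nodes { }, right has 1 {kale}.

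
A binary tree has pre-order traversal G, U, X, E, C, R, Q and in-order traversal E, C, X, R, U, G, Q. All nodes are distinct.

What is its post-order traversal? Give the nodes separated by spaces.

C E R X U Q G

The first element of pre-order is the root; it splits in-order into left and right subtrees.
Root G: left subtree has 5 nodes {E, C, X, R, U}, right has 1 {Q}.
  Root U: left subtree has 4 nodes {E, C, X, R}, right has 0 { }.
    Root X: left subtree has 2 nodes {E, C}, right has 1 {R}.
      Root E: left subtree has 0 nodes { }, right has 1 {C}.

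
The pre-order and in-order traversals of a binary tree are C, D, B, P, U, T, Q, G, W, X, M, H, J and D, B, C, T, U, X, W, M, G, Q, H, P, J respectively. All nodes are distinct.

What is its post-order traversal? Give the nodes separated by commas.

B, D, T, X, M, W, G, H, Q, U, J, P, C

The first element of pre-order is the root; it splits in-order into left and right subtrees.
Root C: left subtree has 2 nodes {D, B}, right has 10 {T, U, X, W, M, G, Q, H, P, J}.
  Root D: left subtree has 0 nodes { }, right has 1 {B}.
  Root P: left subtree has 8 nodes {T, U, X, W, M, G, Q, H}, right has 1 {J}.
    Root U: left subtree has 1 node {T}, right has 6 {X, W, M, G, Q, H}.
      Root Q: left subtree has 4 nodes {X, W, M, G}, right has 1 {H}.
        Root G: left subtree has 3 nodes {X, W, M}, right has 0 { }.
          Root W: left subtree has 1 node {X}, right has 1 {M}.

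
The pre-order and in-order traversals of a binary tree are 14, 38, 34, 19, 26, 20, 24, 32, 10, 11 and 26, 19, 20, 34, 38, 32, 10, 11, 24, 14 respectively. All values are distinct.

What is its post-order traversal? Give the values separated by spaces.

The first element of pre-order is the root; it splits in-order into left and right subtrees.
Root 14: left subtree has 9 nodes {26, 19, 20, 34, 38, 32, 10, 11, 24}, right has 0 { }.
  Root 38: left subtree has 4 nodes {26, 19, 20, 34}, right has 4 {32, 10, 11, 24}.
    Root 34: left subtree has 3 nodes {26, 19, 20}, right has 0 { }.
      Root 19: left subtree has 1 node {26}, right has 1 {20}.
    Root 24: left subtree has 3 nodes {32, 10, 11}, right has 0 { }.
      Root 32: left subtree has 0 nodes { }, right has 2 {10, 11}.
        Root 10: left subtree has 0 nodes { }, right has 1 {11}.

26 20 19 34 11 10 32 24 38 14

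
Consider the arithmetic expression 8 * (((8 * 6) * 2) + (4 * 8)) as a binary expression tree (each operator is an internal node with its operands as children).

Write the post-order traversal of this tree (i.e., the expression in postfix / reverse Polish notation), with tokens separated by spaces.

8 8 6 * 2 * 4 8 * + *

Post-order on an expression tree gives postfix notation: for each operator, emit left operand, right operand, then the operator.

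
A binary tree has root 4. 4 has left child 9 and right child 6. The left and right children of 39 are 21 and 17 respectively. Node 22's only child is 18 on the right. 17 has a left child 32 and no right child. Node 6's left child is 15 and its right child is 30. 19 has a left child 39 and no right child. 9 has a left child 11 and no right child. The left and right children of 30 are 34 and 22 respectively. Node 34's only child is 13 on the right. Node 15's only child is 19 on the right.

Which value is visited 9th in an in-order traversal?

19

In-order visits the left subtree, then the node, then the right subtree.
At 4: go left to 9.
  At 9: go left to 11.
    11 is a leaf — visit 11.
  Visit 9.
  At 9: no right child.
Visit 4.
At 4: go right to 6.
  At 6: go left to 15.
    At 15: no left child.
    Visit 15.
    At 15: go right to 19.
      At 19: go left to 39.
        At 39: go left to 21.
          21 is a leaf — visit 21.
        Visit 39.
        At 39: go right to 17.
          At 17: go left to 32.
            32 is a leaf — visit 32.
          Visit 17.
          At 17: no right child.
      Visit 19.
      At 19: no right child.
  Visit 6.
  At 6: go right to 30.
    At 30: go left to 34.
      At 34: no left child.
      Visit 34.
      At 34: go right to 13.
        13 is a leaf — visit 13.
    Visit 30.
    At 30: go right to 22.
      At 22: no left child.
      Visit 22.
      At 22: go right to 18.
        18 is a leaf — visit 18.
Full in-order sequence: 11, 9, 4, 15, 21, 39, 32, 17, 19, 6, 34, 13, 30, 22, 18.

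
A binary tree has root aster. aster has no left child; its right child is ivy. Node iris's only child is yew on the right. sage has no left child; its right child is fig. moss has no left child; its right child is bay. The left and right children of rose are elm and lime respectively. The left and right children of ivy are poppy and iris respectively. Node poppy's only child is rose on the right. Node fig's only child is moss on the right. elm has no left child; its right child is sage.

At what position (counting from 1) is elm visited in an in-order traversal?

In-order visits the left subtree, then the node, then the right subtree.
At aster: no left child.
Visit aster.
At aster: go right to ivy.
  At ivy: go left to poppy.
    At poppy: no left child.
    Visit poppy.
    At poppy: go right to rose.
      At rose: go left to elm.
        At elm: no left child.
        Visit elm.
        At elm: go right to sage.
          At sage: no left child.
          Visit sage.
          At sage: go right to fig.
            At fig: no left child.
            Visit fig.
            At fig: go right to moss.
              At moss: no left child.
              Visit moss.
              At moss: go right to bay.
                bay is a leaf — visit bay.
      Visit rose.
      At rose: go right to lime.
        lime is a leaf — visit lime.
  Visit ivy.
  At ivy: go right to iris.
    At iris: no left child.
    Visit iris.
    At iris: go right to yew.
      yew is a leaf — visit yew.
Full in-order sequence: aster, poppy, elm, sage, fig, moss, bay, rose, lime, ivy, iris, yew.

3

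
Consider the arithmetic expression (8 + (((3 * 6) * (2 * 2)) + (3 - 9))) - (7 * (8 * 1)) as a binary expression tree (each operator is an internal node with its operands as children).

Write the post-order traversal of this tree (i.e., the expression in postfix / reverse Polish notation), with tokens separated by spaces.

8 3 6 * 2 2 * * 3 9 - + + 7 8 1 * * -

Post-order on an expression tree gives postfix notation: for each operator, emit left operand, right operand, then the operator.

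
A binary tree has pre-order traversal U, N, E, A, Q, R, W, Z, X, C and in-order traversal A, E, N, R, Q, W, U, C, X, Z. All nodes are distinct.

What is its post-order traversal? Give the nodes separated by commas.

The first element of pre-order is the root; it splits in-order into left and right subtrees.
Root U: left subtree has 6 nodes {A, E, N, R, Q, W}, right has 3 {C, X, Z}.
  Root N: left subtree has 2 nodes {A, E}, right has 3 {R, Q, W}.
    Root E: left subtree has 1 node {A}, right has 0 { }.
    Root Q: left subtree has 1 node {R}, right has 1 {W}.
  Root Z: left subtree has 2 nodes {C, X}, right has 0 { }.
    Root X: left subtree has 1 node {C}, right has 0 { }.

A, E, R, W, Q, N, C, X, Z, U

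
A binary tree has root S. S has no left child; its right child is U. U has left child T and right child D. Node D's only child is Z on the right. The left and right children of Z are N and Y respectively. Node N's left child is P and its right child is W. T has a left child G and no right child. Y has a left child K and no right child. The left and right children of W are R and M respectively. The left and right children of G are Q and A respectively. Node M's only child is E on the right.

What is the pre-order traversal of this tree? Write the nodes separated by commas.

Pre-order visits the node, then its left subtree, then its right subtree.
Visit S.
At S: no left child.
At S: go right to U.
  Visit U.
  At U: go left to T.
    Visit T.
    At T: go left to G.
      Visit G.
      At G: go left to Q.
        Q is a leaf — visit Q.
      At G: go right to A.
        A is a leaf — visit A.
    At T: no right child.
  At U: go right to D.
    Visit D.
    At D: no left child.
    At D: go right to Z.
      Visit Z.
      At Z: go left to N.
        Visit N.
        At N: go left to P.
          P is a leaf — visit P.
        At N: go right to W.
          Visit W.
          At W: go left to R.
            R is a leaf — visit R.
          At W: go right to M.
            Visit M.
            At M: no left child.
            At M: go right to E.
              E is a leaf — visit E.
      At Z: go right to Y.
        Visit Y.
        At Y: go left to K.
          K is a leaf — visit K.
        At Y: no right child.

S, U, T, G, Q, A, D, Z, N, P, W, R, M, E, Y, K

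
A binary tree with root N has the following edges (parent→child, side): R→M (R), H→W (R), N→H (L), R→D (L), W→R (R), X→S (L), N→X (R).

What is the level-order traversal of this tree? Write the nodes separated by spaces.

N H X W S R D M

Level-order visits nodes level by level from the root, left to right within each level.
Level 0: N
Level 1: H, X
Level 2: W, S
Level 3: R
Level 4: D, M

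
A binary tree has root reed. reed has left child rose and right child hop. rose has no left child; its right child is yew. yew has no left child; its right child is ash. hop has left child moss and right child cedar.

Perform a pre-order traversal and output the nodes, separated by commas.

reed, rose, yew, ash, hop, moss, cedar

Pre-order visits the node, then its left subtree, then its right subtree.
Visit reed.
At reed: go left to rose.
  Visit rose.
  At rose: no left child.
  At rose: go right to yew.
    Visit yew.
    At yew: no left child.
    At yew: go right to ash.
      ash is a leaf — visit ash.
At reed: go right to hop.
  Visit hop.
  At hop: go left to moss.
    moss is a leaf — visit moss.
  At hop: go right to cedar.
    cedar is a leaf — visit cedar.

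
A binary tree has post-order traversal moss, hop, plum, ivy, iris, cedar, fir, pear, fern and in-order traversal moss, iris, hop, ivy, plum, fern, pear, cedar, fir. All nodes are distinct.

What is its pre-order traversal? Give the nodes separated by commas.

The last element of post-order is the root; it splits in-order into left and right subtrees.
Root fern: left subtree has 5 nodes {moss, iris, hop, ivy, plum}, right has 3 {pear, cedar, fir}.
  Root iris: left subtree has 1 node {moss}, right has 3 {hop, ivy, plum}.
    Root ivy: left subtree has 1 node {hop}, right has 1 {plum}.
  Root pear: left subtree has 0 nodes { }, right has 2 {cedar, fir}.
    Root fir: left subtree has 1 node {cedar}, right has 0 { }.

fern, iris, moss, ivy, hop, plum, pear, fir, cedar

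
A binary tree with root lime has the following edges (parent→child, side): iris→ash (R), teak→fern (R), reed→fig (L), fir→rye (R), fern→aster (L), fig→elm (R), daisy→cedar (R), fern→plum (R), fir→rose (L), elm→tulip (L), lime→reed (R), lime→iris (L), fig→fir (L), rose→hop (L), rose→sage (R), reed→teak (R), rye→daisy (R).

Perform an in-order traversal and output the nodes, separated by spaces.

iris ash lime hop rose sage fir rye daisy cedar fig tulip elm reed teak aster fern plum

In-order visits the left subtree, then the node, then the right subtree.
At lime: go left to iris.
  At iris: no left child.
  Visit iris.
  At iris: go right to ash.
    ash is a leaf — visit ash.
Visit lime.
At lime: go right to reed.
  At reed: go left to fig.
    At fig: go left to fir.
      At fir: go left to rose.
        At rose: go left to hop.
          hop is a leaf — visit hop.
        Visit rose.
        At rose: go right to sage.
          sage is a leaf — visit sage.
      Visit fir.
      At fir: go right to rye.
        At rye: no left child.
        Visit rye.
        At rye: go right to daisy.
          At daisy: no left child.
          Visit daisy.
          At daisy: go right to cedar.
            cedar is a leaf — visit cedar.
    Visit fig.
    At fig: go right to elm.
      At elm: go left to tulip.
        tulip is a leaf — visit tulip.
      Visit elm.
      At elm: no right child.
  Visit reed.
  At reed: go right to teak.
    At teak: no left child.
    Visit teak.
    At teak: go right to fern.
      At fern: go left to aster.
        aster is a leaf — visit aster.
      Visit fern.
      At fern: go right to plum.
        plum is a leaf — visit plum.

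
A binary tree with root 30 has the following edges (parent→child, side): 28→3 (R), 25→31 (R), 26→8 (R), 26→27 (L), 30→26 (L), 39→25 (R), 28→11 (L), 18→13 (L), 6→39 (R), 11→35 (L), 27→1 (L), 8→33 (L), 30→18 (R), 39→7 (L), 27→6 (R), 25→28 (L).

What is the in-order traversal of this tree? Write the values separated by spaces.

In-order visits the left subtree, then the node, then the right subtree.
At 30: go left to 26.
  At 26: go left to 27.
    At 27: go left to 1.
      1 is a leaf — visit 1.
    Visit 27.
    At 27: go right to 6.
      At 6: no left child.
      Visit 6.
      At 6: go right to 39.
        At 39: go left to 7.
          7 is a leaf — visit 7.
        Visit 39.
        At 39: go right to 25.
          At 25: go left to 28.
            At 28: go left to 11.
              At 11: go left to 35.
                35 is a leaf — visit 35.
              Visit 11.
              At 11: no right child.
            Visit 28.
            At 28: go right to 3.
              3 is a leaf — visit 3.
          Visit 25.
          At 25: go right to 31.
            31 is a leaf — visit 31.
  Visit 26.
  At 26: go right to 8.
    At 8: go left to 33.
      33 is a leaf — visit 33.
    Visit 8.
    At 8: no right child.
Visit 30.
At 30: go right to 18.
  At 18: go left to 13.
    13 is a leaf — visit 13.
  Visit 18.
  At 18: no right child.

1 27 6 7 39 35 11 28 3 25 31 26 33 8 30 13 18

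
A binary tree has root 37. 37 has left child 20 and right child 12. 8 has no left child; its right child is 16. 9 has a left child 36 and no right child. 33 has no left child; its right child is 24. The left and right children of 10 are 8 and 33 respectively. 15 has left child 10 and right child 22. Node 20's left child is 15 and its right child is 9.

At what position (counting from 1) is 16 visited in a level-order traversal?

11

Level-order visits nodes level by level from the root, left to right within each level.
Level 0: 37
Level 1: 20, 12
Level 2: 15, 9
Level 3: 10, 22, 36
Level 4: 8, 33
Level 5: 16, 24
Full level-order sequence: 37, 20, 12, 15, 9, 10, 22, 36, 8, 33, 16, 24.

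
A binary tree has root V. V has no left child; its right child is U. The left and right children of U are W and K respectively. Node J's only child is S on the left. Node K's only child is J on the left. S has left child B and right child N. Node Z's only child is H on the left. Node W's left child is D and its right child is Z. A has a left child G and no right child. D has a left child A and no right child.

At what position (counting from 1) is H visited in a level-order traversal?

9

Level-order visits nodes level by level from the root, left to right within each level.
Level 0: V
Level 1: U
Level 2: W, K
Level 3: D, Z, J
Level 4: A, H, S
Level 5: G, B, N
Full level-order sequence: V, U, W, K, D, Z, J, A, H, S, G, B, N.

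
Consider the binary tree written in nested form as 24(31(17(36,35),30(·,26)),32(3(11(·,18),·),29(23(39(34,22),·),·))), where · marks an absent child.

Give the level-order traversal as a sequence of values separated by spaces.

Level-order visits nodes level by level from the root, left to right within each level.
Level 0: 24
Level 1: 31, 32
Level 2: 17, 30, 3, 29
Level 3: 36, 35, 26, 11, 23
Level 4: 18, 39
Level 5: 34, 22

24 31 32 17 30 3 29 36 35 26 11 23 18 39 34 22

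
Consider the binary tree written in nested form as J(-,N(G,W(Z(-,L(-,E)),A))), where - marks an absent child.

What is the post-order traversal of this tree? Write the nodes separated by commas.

G, E, L, Z, A, W, N, J

Post-order visits the left subtree, then the right subtree, then the node.
At J: no left child.
At J: go right to N.
  At N: go left to G.
    G is a leaf — visit G.
  At N: go right to W.
    At W: go left to Z.
      At Z: no left child.
      At Z: go right to L.
        At L: no left child.
        At L: go right to E.
          E is a leaf — visit E.
        Visit L.
      Visit Z.
    At W: go right to A.
      A is a leaf — visit A.
    Visit W.
  Visit N.
Visit J.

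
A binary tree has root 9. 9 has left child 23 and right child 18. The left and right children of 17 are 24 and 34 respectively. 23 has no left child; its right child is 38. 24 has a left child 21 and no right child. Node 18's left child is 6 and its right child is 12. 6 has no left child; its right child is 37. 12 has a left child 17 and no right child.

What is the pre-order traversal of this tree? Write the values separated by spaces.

Pre-order visits the node, then its left subtree, then its right subtree.
Visit 9.
At 9: go left to 23.
  Visit 23.
  At 23: no left child.
  At 23: go right to 38.
    38 is a leaf — visit 38.
At 9: go right to 18.
  Visit 18.
  At 18: go left to 6.
    Visit 6.
    At 6: no left child.
    At 6: go right to 37.
      37 is a leaf — visit 37.
  At 18: go right to 12.
    Visit 12.
    At 12: go left to 17.
      Visit 17.
      At 17: go left to 24.
        Visit 24.
        At 24: go left to 21.
          21 is a leaf — visit 21.
        At 24: no right child.
      At 17: go right to 34.
        34 is a leaf — visit 34.
    At 12: no right child.

9 23 38 18 6 37 12 17 24 21 34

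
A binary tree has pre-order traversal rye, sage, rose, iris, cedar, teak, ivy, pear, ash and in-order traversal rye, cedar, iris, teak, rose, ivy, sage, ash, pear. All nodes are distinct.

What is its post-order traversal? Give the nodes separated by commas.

cedar, teak, iris, ivy, rose, ash, pear, sage, rye

The first element of pre-order is the root; it splits in-order into left and right subtrees.
Root rye: left subtree has 0 nodes { }, right has 8 {cedar, iris, teak, rose, ivy, sage, ash, pear}.
  Root sage: left subtree has 5 nodes {cedar, iris, teak, rose, ivy}, right has 2 {ash, pear}.
    Root rose: left subtree has 3 nodes {cedar, iris, teak}, right has 1 {ivy}.
      Root iris: left subtree has 1 node {cedar}, right has 1 {teak}.
    Root pear: left subtree has 1 node {ash}, right has 0 { }.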